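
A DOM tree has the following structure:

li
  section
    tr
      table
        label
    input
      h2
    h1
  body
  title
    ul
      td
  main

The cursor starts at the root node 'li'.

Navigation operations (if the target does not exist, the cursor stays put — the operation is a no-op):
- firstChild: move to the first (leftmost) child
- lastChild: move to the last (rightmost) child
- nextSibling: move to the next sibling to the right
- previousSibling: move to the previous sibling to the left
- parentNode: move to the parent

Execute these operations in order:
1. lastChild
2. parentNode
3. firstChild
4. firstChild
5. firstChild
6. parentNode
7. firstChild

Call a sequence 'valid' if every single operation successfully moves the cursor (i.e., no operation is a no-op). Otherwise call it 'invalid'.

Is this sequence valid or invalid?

After 1 (lastChild): main
After 2 (parentNode): li
After 3 (firstChild): section
After 4 (firstChild): tr
After 5 (firstChild): table
After 6 (parentNode): tr
After 7 (firstChild): table

Answer: valid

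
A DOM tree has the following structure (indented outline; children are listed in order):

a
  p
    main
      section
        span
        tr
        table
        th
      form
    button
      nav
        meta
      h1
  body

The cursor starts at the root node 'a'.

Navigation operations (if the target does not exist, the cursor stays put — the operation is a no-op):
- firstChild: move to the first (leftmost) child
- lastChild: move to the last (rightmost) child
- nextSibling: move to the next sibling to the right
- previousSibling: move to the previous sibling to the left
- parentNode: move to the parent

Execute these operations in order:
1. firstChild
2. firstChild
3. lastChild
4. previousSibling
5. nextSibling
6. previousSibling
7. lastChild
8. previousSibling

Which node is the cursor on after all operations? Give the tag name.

After 1 (firstChild): p
After 2 (firstChild): main
After 3 (lastChild): form
After 4 (previousSibling): section
After 5 (nextSibling): form
After 6 (previousSibling): section
After 7 (lastChild): th
After 8 (previousSibling): table

Answer: table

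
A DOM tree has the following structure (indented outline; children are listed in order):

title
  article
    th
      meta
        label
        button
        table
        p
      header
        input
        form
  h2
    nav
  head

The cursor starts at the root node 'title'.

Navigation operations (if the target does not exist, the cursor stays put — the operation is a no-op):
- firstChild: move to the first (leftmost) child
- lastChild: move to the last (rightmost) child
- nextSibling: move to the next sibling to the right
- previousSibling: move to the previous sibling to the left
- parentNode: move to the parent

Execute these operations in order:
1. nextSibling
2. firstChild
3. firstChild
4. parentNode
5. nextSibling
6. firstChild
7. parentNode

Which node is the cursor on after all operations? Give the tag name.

After 1 (nextSibling): title (no-op, stayed)
After 2 (firstChild): article
After 3 (firstChild): th
After 4 (parentNode): article
After 5 (nextSibling): h2
After 6 (firstChild): nav
After 7 (parentNode): h2

Answer: h2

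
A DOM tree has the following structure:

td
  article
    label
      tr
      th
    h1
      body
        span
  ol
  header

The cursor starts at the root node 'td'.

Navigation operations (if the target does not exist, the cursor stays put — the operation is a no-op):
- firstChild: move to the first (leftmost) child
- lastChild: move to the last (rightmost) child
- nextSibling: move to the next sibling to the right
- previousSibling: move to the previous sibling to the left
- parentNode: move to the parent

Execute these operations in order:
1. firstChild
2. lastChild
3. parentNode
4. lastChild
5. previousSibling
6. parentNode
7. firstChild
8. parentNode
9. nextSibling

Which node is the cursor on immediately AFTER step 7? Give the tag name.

Answer: label

Derivation:
After 1 (firstChild): article
After 2 (lastChild): h1
After 3 (parentNode): article
After 4 (lastChild): h1
After 5 (previousSibling): label
After 6 (parentNode): article
After 7 (firstChild): label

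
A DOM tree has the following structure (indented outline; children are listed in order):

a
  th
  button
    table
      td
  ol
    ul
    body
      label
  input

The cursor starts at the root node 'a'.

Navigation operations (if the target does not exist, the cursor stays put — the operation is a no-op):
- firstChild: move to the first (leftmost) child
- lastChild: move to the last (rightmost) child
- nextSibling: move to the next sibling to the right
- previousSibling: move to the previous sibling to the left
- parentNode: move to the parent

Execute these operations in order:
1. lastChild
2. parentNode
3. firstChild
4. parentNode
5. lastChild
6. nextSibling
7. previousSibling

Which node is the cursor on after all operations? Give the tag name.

Answer: ol

Derivation:
After 1 (lastChild): input
After 2 (parentNode): a
After 3 (firstChild): th
After 4 (parentNode): a
After 5 (lastChild): input
After 6 (nextSibling): input (no-op, stayed)
After 7 (previousSibling): ol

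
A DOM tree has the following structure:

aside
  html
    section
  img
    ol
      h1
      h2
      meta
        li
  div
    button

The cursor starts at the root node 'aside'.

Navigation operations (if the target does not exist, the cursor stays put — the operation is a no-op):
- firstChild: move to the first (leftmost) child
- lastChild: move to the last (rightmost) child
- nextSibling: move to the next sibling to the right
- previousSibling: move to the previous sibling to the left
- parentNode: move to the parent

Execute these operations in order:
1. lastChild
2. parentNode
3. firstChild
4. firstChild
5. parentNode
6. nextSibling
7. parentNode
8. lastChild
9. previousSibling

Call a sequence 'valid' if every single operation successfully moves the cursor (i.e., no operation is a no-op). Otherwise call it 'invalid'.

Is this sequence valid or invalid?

After 1 (lastChild): div
After 2 (parentNode): aside
After 3 (firstChild): html
After 4 (firstChild): section
After 5 (parentNode): html
After 6 (nextSibling): img
After 7 (parentNode): aside
After 8 (lastChild): div
After 9 (previousSibling): img

Answer: valid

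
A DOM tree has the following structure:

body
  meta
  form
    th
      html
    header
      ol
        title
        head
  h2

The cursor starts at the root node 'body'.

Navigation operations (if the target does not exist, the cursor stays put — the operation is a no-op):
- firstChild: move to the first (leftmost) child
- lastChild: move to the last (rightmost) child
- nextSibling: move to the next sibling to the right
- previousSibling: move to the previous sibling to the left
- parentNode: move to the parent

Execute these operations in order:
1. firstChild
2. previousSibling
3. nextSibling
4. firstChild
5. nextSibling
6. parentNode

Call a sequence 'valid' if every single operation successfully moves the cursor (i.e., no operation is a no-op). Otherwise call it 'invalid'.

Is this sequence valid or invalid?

After 1 (firstChild): meta
After 2 (previousSibling): meta (no-op, stayed)
After 3 (nextSibling): form
After 4 (firstChild): th
After 5 (nextSibling): header
After 6 (parentNode): form

Answer: invalid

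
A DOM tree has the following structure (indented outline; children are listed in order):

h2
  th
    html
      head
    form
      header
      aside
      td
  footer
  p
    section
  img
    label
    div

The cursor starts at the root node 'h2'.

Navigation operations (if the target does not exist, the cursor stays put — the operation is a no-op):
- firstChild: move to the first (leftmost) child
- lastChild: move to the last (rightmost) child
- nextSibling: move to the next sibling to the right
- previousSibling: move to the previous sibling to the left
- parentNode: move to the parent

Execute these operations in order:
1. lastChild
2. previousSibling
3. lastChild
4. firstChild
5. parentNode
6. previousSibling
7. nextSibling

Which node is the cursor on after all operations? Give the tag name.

After 1 (lastChild): img
After 2 (previousSibling): p
After 3 (lastChild): section
After 4 (firstChild): section (no-op, stayed)
After 5 (parentNode): p
After 6 (previousSibling): footer
After 7 (nextSibling): p

Answer: p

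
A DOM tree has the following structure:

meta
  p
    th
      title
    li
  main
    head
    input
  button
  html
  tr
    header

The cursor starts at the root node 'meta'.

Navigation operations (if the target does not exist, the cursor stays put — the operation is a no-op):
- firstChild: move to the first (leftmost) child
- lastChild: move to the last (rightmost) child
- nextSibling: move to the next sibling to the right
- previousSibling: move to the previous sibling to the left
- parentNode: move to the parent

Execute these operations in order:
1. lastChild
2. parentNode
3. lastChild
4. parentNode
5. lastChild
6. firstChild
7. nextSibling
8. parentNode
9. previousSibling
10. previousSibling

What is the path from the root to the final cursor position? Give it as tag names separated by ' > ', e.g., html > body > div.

After 1 (lastChild): tr
After 2 (parentNode): meta
After 3 (lastChild): tr
After 4 (parentNode): meta
After 5 (lastChild): tr
After 6 (firstChild): header
After 7 (nextSibling): header (no-op, stayed)
After 8 (parentNode): tr
After 9 (previousSibling): html
After 10 (previousSibling): button

Answer: meta > button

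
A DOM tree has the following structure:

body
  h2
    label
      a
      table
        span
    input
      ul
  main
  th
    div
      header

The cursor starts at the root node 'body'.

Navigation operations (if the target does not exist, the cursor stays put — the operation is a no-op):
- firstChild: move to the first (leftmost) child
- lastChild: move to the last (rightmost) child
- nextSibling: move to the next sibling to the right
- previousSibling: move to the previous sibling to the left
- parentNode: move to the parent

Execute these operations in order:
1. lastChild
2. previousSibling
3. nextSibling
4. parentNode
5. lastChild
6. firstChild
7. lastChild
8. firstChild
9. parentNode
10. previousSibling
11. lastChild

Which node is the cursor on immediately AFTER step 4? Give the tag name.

Answer: body

Derivation:
After 1 (lastChild): th
After 2 (previousSibling): main
After 3 (nextSibling): th
After 4 (parentNode): body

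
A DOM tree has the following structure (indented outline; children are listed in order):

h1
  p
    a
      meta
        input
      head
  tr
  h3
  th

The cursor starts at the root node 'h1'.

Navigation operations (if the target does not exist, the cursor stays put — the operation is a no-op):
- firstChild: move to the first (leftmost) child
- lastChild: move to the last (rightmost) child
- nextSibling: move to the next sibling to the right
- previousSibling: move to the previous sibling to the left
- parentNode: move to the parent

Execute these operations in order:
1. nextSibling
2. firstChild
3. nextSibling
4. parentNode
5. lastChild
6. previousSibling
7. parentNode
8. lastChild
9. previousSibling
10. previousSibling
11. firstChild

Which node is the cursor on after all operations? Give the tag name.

After 1 (nextSibling): h1 (no-op, stayed)
After 2 (firstChild): p
After 3 (nextSibling): tr
After 4 (parentNode): h1
After 5 (lastChild): th
After 6 (previousSibling): h3
After 7 (parentNode): h1
After 8 (lastChild): th
After 9 (previousSibling): h3
After 10 (previousSibling): tr
After 11 (firstChild): tr (no-op, stayed)

Answer: tr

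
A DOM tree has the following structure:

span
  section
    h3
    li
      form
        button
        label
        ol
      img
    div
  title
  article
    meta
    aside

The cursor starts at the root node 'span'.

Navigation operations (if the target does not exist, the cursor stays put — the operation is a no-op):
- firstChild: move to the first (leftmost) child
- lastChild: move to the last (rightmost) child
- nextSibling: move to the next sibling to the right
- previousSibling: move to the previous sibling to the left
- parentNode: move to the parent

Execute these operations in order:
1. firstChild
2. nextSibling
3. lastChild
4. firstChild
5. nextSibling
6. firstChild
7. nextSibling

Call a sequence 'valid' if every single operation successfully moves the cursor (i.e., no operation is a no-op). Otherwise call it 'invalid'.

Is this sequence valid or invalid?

Answer: invalid

Derivation:
After 1 (firstChild): section
After 2 (nextSibling): title
After 3 (lastChild): title (no-op, stayed)
After 4 (firstChild): title (no-op, stayed)
After 5 (nextSibling): article
After 6 (firstChild): meta
After 7 (nextSibling): aside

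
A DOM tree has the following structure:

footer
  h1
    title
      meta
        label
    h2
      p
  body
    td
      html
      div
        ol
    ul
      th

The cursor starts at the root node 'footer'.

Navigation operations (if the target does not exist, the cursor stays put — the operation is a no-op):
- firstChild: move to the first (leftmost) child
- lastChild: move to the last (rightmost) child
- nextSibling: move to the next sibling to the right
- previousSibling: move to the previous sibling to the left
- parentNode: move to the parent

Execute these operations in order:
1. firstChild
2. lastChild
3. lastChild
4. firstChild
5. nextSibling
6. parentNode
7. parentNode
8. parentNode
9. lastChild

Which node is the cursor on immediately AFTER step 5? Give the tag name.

Answer: p

Derivation:
After 1 (firstChild): h1
After 2 (lastChild): h2
After 3 (lastChild): p
After 4 (firstChild): p (no-op, stayed)
After 5 (nextSibling): p (no-op, stayed)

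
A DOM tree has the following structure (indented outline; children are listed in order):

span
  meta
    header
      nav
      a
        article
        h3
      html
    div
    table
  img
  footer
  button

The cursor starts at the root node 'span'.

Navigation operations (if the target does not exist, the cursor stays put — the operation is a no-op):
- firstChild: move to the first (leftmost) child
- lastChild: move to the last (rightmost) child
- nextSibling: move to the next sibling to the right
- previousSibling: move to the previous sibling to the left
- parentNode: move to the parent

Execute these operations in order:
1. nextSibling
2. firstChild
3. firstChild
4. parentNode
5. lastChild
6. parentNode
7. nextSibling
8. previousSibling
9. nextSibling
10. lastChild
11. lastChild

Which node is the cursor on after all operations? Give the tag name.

Answer: img

Derivation:
After 1 (nextSibling): span (no-op, stayed)
After 2 (firstChild): meta
After 3 (firstChild): header
After 4 (parentNode): meta
After 5 (lastChild): table
After 6 (parentNode): meta
After 7 (nextSibling): img
After 8 (previousSibling): meta
After 9 (nextSibling): img
After 10 (lastChild): img (no-op, stayed)
After 11 (lastChild): img (no-op, stayed)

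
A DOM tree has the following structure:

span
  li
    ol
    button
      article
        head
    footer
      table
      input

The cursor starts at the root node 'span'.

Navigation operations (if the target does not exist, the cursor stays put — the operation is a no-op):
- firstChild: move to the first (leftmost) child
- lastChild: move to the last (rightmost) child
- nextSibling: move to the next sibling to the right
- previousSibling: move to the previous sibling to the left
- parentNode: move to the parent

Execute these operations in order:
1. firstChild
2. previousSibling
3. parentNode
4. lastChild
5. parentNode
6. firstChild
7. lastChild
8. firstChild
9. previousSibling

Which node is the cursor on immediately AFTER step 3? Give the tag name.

Answer: span

Derivation:
After 1 (firstChild): li
After 2 (previousSibling): li (no-op, stayed)
After 3 (parentNode): span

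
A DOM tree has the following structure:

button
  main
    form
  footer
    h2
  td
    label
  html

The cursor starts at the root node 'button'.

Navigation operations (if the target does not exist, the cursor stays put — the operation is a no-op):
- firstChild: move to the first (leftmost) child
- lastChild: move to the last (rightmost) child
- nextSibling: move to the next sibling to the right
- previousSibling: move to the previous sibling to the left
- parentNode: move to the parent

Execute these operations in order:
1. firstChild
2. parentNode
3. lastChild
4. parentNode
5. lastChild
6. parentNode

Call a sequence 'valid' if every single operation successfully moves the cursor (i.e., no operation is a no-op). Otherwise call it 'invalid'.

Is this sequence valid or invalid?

After 1 (firstChild): main
After 2 (parentNode): button
After 3 (lastChild): html
After 4 (parentNode): button
After 5 (lastChild): html
After 6 (parentNode): button

Answer: valid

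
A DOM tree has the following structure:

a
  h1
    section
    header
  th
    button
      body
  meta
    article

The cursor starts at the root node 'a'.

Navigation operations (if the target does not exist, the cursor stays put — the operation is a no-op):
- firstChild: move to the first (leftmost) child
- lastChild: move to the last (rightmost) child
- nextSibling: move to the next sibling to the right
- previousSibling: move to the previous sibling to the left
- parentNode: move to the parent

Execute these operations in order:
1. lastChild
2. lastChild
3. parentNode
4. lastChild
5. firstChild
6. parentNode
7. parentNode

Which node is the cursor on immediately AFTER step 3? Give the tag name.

Answer: meta

Derivation:
After 1 (lastChild): meta
After 2 (lastChild): article
After 3 (parentNode): meta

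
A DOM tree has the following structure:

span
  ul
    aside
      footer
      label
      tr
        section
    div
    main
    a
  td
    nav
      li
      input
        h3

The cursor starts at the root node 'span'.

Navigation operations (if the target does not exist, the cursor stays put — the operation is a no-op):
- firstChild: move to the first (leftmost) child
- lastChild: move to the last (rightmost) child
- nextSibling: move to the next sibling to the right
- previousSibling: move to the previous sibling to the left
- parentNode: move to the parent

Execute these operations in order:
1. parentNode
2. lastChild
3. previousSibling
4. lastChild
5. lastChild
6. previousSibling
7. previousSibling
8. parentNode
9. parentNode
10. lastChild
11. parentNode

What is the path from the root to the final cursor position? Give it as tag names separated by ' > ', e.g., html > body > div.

After 1 (parentNode): span (no-op, stayed)
After 2 (lastChild): td
After 3 (previousSibling): ul
After 4 (lastChild): a
After 5 (lastChild): a (no-op, stayed)
After 6 (previousSibling): main
After 7 (previousSibling): div
After 8 (parentNode): ul
After 9 (parentNode): span
After 10 (lastChild): td
After 11 (parentNode): span

Answer: span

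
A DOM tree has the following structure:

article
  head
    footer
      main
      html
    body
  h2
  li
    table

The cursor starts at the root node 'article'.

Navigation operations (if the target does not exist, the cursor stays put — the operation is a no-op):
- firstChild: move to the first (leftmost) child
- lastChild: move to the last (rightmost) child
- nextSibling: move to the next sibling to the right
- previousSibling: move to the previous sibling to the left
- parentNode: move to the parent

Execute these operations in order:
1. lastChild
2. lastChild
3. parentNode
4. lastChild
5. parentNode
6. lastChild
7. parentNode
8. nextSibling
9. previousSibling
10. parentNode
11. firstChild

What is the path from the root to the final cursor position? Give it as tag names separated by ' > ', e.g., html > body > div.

Answer: article > head

Derivation:
After 1 (lastChild): li
After 2 (lastChild): table
After 3 (parentNode): li
After 4 (lastChild): table
After 5 (parentNode): li
After 6 (lastChild): table
After 7 (parentNode): li
After 8 (nextSibling): li (no-op, stayed)
After 9 (previousSibling): h2
After 10 (parentNode): article
After 11 (firstChild): head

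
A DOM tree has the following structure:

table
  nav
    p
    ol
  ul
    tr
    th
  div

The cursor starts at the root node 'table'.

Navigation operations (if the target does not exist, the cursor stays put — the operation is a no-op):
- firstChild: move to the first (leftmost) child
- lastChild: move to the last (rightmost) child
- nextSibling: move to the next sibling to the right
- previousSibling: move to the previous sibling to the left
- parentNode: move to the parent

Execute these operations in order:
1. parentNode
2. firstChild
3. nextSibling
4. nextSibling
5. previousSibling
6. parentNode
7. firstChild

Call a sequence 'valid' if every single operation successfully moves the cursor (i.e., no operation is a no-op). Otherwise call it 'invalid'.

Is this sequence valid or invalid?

After 1 (parentNode): table (no-op, stayed)
After 2 (firstChild): nav
After 3 (nextSibling): ul
After 4 (nextSibling): div
After 5 (previousSibling): ul
After 6 (parentNode): table
After 7 (firstChild): nav

Answer: invalid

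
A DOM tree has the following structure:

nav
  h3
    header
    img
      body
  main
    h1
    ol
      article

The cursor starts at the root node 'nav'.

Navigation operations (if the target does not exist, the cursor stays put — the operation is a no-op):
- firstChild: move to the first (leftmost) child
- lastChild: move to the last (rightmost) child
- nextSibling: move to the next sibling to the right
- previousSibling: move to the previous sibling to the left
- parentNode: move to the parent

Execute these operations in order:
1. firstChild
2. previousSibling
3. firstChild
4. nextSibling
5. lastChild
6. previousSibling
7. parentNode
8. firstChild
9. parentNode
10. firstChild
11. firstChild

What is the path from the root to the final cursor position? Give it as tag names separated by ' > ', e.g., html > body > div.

After 1 (firstChild): h3
After 2 (previousSibling): h3 (no-op, stayed)
After 3 (firstChild): header
After 4 (nextSibling): img
After 5 (lastChild): body
After 6 (previousSibling): body (no-op, stayed)
After 7 (parentNode): img
After 8 (firstChild): body
After 9 (parentNode): img
After 10 (firstChild): body
After 11 (firstChild): body (no-op, stayed)

Answer: nav > h3 > img > body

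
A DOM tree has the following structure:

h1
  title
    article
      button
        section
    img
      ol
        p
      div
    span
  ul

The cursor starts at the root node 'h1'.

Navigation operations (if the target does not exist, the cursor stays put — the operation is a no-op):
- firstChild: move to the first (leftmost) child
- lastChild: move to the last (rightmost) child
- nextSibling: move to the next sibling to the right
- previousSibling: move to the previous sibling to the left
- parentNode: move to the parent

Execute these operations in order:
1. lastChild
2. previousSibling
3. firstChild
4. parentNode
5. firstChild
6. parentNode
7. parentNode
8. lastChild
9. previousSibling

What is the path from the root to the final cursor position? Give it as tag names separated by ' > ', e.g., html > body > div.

After 1 (lastChild): ul
After 2 (previousSibling): title
After 3 (firstChild): article
After 4 (parentNode): title
After 5 (firstChild): article
After 6 (parentNode): title
After 7 (parentNode): h1
After 8 (lastChild): ul
After 9 (previousSibling): title

Answer: h1 > title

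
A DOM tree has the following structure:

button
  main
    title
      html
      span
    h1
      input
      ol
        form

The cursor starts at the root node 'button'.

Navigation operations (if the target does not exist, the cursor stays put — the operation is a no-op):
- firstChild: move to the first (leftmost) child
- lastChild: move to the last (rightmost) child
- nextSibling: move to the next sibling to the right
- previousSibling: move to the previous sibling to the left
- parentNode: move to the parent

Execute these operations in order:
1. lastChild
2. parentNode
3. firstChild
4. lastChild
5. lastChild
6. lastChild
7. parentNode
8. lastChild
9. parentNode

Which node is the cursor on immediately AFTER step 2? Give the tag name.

Answer: button

Derivation:
After 1 (lastChild): main
After 2 (parentNode): button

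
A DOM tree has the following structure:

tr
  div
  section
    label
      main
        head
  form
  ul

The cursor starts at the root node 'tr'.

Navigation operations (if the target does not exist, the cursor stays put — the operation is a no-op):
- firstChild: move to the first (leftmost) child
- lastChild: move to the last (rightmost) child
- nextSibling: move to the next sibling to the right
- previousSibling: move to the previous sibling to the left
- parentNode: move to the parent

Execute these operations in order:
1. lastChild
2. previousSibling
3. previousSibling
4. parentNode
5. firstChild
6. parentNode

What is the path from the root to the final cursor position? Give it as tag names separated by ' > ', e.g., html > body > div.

After 1 (lastChild): ul
After 2 (previousSibling): form
After 3 (previousSibling): section
After 4 (parentNode): tr
After 5 (firstChild): div
After 6 (parentNode): tr

Answer: tr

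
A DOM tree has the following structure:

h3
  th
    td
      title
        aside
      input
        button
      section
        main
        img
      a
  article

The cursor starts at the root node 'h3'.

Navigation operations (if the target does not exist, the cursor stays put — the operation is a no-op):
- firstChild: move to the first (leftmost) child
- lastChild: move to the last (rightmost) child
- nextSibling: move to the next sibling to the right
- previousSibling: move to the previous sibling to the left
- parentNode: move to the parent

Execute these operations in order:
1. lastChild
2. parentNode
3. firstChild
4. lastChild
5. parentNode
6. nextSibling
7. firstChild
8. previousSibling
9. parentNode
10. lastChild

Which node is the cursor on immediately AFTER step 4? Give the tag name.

After 1 (lastChild): article
After 2 (parentNode): h3
After 3 (firstChild): th
After 4 (lastChild): td

Answer: td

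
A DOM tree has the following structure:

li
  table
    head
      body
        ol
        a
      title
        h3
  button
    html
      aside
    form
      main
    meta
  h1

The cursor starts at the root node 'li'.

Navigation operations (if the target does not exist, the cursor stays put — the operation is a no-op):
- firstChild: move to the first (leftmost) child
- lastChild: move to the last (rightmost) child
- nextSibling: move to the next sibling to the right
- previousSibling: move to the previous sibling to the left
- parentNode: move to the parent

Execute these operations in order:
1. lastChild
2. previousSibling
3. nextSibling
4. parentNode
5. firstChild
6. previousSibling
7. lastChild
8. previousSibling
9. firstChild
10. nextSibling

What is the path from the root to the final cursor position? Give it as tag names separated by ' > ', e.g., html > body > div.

After 1 (lastChild): h1
After 2 (previousSibling): button
After 3 (nextSibling): h1
After 4 (parentNode): li
After 5 (firstChild): table
After 6 (previousSibling): table (no-op, stayed)
After 7 (lastChild): head
After 8 (previousSibling): head (no-op, stayed)
After 9 (firstChild): body
After 10 (nextSibling): title

Answer: li > table > head > title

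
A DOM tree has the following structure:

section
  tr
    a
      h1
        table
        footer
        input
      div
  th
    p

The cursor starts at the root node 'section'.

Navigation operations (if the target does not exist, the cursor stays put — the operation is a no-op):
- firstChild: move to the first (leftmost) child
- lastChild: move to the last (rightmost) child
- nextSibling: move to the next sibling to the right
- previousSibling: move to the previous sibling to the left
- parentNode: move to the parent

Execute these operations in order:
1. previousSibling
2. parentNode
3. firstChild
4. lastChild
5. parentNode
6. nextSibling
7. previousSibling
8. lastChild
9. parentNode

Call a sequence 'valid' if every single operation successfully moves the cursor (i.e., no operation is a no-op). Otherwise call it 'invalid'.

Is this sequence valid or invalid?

After 1 (previousSibling): section (no-op, stayed)
After 2 (parentNode): section (no-op, stayed)
After 3 (firstChild): tr
After 4 (lastChild): a
After 5 (parentNode): tr
After 6 (nextSibling): th
After 7 (previousSibling): tr
After 8 (lastChild): a
After 9 (parentNode): tr

Answer: invalid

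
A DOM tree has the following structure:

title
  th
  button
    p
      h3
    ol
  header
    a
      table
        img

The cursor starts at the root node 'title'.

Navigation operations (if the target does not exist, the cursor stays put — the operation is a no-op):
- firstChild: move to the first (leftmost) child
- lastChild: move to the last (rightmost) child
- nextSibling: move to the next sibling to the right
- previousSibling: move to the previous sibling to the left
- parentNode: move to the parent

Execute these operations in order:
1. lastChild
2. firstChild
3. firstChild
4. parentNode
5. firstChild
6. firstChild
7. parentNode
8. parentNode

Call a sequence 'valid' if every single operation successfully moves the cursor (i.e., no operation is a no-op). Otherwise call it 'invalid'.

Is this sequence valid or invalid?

Answer: valid

Derivation:
After 1 (lastChild): header
After 2 (firstChild): a
After 3 (firstChild): table
After 4 (parentNode): a
After 5 (firstChild): table
After 6 (firstChild): img
After 7 (parentNode): table
After 8 (parentNode): a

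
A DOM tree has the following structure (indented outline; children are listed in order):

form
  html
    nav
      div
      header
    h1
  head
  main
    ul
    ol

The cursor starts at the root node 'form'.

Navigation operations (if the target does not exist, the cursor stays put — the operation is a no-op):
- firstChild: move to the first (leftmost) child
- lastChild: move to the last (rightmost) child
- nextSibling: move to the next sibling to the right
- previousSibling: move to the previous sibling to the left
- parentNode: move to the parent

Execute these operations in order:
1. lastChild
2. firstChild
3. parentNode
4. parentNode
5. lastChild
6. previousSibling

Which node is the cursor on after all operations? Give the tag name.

Answer: head

Derivation:
After 1 (lastChild): main
After 2 (firstChild): ul
After 3 (parentNode): main
After 4 (parentNode): form
After 5 (lastChild): main
After 6 (previousSibling): head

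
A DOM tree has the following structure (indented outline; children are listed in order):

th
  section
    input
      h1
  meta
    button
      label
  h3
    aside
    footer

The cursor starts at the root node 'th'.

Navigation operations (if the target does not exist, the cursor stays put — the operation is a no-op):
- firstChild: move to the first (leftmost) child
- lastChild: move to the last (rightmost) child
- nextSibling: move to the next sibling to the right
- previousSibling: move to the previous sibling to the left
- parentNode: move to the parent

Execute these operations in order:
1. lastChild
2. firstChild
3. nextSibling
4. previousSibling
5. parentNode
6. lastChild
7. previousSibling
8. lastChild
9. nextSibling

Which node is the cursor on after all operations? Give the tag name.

After 1 (lastChild): h3
After 2 (firstChild): aside
After 3 (nextSibling): footer
After 4 (previousSibling): aside
After 5 (parentNode): h3
After 6 (lastChild): footer
After 7 (previousSibling): aside
After 8 (lastChild): aside (no-op, stayed)
After 9 (nextSibling): footer

Answer: footer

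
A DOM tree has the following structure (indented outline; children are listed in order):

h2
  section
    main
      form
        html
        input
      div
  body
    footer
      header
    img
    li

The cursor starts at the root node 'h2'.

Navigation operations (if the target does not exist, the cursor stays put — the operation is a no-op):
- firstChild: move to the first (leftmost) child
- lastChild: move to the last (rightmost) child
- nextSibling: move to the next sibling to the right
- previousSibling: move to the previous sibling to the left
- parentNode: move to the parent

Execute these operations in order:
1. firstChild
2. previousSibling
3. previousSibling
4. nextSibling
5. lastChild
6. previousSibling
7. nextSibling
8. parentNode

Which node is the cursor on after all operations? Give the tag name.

After 1 (firstChild): section
After 2 (previousSibling): section (no-op, stayed)
After 3 (previousSibling): section (no-op, stayed)
After 4 (nextSibling): body
After 5 (lastChild): li
After 6 (previousSibling): img
After 7 (nextSibling): li
After 8 (parentNode): body

Answer: body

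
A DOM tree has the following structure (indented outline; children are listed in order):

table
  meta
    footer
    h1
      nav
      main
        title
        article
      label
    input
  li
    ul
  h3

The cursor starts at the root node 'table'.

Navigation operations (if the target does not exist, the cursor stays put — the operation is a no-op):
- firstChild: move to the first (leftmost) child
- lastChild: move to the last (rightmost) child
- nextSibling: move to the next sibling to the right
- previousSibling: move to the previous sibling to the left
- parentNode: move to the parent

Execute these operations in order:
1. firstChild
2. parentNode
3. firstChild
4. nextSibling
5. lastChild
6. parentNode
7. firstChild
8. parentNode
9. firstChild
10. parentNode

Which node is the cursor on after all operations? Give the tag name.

After 1 (firstChild): meta
After 2 (parentNode): table
After 3 (firstChild): meta
After 4 (nextSibling): li
After 5 (lastChild): ul
After 6 (parentNode): li
After 7 (firstChild): ul
After 8 (parentNode): li
After 9 (firstChild): ul
After 10 (parentNode): li

Answer: li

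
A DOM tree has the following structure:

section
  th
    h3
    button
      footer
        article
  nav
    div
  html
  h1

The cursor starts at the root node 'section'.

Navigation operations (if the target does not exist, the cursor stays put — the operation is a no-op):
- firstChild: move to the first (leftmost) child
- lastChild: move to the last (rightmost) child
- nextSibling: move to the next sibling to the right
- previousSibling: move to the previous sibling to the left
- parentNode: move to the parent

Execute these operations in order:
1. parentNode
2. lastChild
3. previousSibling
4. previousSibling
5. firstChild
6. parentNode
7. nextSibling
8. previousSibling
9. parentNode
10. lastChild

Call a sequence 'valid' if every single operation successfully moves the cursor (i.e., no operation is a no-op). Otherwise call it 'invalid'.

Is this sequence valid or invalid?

Answer: invalid

Derivation:
After 1 (parentNode): section (no-op, stayed)
After 2 (lastChild): h1
After 3 (previousSibling): html
After 4 (previousSibling): nav
After 5 (firstChild): div
After 6 (parentNode): nav
After 7 (nextSibling): html
After 8 (previousSibling): nav
After 9 (parentNode): section
After 10 (lastChild): h1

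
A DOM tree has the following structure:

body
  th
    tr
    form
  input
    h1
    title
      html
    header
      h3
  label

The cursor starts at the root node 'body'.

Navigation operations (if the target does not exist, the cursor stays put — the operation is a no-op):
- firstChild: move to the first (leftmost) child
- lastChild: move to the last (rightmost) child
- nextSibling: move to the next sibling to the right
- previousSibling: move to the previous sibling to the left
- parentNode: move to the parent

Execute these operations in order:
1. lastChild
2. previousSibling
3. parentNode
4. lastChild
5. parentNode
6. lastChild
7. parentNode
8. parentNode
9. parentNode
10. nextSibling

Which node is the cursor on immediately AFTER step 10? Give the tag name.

After 1 (lastChild): label
After 2 (previousSibling): input
After 3 (parentNode): body
After 4 (lastChild): label
After 5 (parentNode): body
After 6 (lastChild): label
After 7 (parentNode): body
After 8 (parentNode): body (no-op, stayed)
After 9 (parentNode): body (no-op, stayed)
After 10 (nextSibling): body (no-op, stayed)

Answer: body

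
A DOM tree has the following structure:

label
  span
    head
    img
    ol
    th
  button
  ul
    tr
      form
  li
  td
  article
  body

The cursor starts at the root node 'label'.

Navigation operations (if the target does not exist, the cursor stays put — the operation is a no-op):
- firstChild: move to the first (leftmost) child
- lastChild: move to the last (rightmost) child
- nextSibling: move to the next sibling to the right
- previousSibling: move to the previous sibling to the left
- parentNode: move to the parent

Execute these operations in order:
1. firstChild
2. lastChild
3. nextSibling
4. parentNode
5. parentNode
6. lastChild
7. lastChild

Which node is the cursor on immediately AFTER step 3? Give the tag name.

Answer: th

Derivation:
After 1 (firstChild): span
After 2 (lastChild): th
After 3 (nextSibling): th (no-op, stayed)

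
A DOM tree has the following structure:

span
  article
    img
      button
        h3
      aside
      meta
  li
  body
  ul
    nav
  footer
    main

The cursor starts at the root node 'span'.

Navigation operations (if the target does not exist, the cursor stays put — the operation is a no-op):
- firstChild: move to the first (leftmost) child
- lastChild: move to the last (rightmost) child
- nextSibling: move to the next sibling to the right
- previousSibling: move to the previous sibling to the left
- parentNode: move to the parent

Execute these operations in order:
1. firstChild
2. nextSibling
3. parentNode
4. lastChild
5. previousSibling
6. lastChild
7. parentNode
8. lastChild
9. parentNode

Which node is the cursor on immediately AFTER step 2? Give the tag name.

After 1 (firstChild): article
After 2 (nextSibling): li

Answer: li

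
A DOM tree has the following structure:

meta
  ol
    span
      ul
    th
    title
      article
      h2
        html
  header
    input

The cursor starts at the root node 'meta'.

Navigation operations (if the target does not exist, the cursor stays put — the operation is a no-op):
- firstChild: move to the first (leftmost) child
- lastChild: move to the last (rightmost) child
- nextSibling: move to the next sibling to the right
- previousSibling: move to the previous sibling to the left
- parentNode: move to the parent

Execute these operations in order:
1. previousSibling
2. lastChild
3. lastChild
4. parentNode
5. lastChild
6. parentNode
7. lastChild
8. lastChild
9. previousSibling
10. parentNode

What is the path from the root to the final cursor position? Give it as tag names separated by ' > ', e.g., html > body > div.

After 1 (previousSibling): meta (no-op, stayed)
After 2 (lastChild): header
After 3 (lastChild): input
After 4 (parentNode): header
After 5 (lastChild): input
After 6 (parentNode): header
After 7 (lastChild): input
After 8 (lastChild): input (no-op, stayed)
After 9 (previousSibling): input (no-op, stayed)
After 10 (parentNode): header

Answer: meta > header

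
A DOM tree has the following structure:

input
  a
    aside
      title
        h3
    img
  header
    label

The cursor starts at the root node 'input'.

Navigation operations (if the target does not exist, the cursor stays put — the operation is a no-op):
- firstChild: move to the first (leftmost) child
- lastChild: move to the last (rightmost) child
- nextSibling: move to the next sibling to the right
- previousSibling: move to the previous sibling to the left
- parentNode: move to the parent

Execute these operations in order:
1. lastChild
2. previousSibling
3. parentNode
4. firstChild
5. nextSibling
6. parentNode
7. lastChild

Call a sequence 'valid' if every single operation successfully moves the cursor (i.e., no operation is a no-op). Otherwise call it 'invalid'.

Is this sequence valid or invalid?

After 1 (lastChild): header
After 2 (previousSibling): a
After 3 (parentNode): input
After 4 (firstChild): a
After 5 (nextSibling): header
After 6 (parentNode): input
After 7 (lastChild): header

Answer: valid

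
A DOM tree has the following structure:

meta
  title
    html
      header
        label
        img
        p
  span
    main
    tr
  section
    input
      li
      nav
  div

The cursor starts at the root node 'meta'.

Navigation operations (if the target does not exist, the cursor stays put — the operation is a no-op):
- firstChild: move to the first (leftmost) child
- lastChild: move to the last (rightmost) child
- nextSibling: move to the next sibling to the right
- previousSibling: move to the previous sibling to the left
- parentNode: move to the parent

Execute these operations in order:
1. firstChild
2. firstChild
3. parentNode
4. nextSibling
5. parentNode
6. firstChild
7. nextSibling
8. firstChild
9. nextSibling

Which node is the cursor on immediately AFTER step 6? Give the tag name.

After 1 (firstChild): title
After 2 (firstChild): html
After 3 (parentNode): title
After 4 (nextSibling): span
After 5 (parentNode): meta
After 6 (firstChild): title

Answer: title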